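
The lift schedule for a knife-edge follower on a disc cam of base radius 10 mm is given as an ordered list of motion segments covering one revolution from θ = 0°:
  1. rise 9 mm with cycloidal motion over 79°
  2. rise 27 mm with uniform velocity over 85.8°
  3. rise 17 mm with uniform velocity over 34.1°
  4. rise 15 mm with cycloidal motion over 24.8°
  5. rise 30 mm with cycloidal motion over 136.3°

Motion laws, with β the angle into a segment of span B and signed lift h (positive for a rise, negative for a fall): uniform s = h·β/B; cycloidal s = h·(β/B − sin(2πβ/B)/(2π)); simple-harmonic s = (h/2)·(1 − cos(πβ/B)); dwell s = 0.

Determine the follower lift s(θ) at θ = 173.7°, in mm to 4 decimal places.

seg 1 [0°–79°] cycloidal, h=9: full span → s += 9 → s = 9.0000
seg 2 [79°–164.8°] uniform, h=27: full span → s += 27 → s = 36.0000
seg 3 [164.8°–198.9°] uniform, h=17: θ=173.7° here. β=8.9, B=34.1. 17·8.9/34.1 = 4.4370 → s = 40.4370

40.4370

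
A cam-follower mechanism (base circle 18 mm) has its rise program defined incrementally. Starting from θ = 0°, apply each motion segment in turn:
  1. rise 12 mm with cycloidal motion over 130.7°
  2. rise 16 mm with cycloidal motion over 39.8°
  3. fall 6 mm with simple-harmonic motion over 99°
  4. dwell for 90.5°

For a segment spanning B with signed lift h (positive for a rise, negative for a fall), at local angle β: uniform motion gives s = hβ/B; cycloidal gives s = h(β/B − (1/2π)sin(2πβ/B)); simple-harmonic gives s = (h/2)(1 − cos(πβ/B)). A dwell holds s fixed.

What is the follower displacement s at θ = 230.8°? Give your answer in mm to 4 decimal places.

seg 1 [0°–130.7°] cycloidal, h=12: full span → s += 12 → s = 12.0000
seg 2 [130.7°–170.5°] cycloidal, h=16: full span → s += 16 → s = 28.0000
seg 3 [170.5°–269.5°] simple-harmonic, h=-6: θ=230.8° here. β=60.3, B=99. -6/2·(1 − cos(π·0.6091)) = -4.0081 → s = 23.9919

23.9919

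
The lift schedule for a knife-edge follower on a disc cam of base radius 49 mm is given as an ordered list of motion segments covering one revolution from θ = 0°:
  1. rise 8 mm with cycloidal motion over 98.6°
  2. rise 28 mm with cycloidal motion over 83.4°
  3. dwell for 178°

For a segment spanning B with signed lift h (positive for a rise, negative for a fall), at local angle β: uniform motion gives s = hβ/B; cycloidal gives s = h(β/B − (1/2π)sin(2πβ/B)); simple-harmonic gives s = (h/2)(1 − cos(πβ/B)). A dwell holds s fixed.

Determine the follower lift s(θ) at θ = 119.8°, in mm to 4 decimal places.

seg 1 [0°–98.6°] cycloidal, h=8: full span → s += 8 → s = 8.0000
seg 2 [98.6°–182°] cycloidal, h=28: θ=119.8° here. β=21.2, B=83.4. 28·(0.2542 − sin(2π·0.2542)/(2π)) = 2.6627 → s = 10.6627

10.6627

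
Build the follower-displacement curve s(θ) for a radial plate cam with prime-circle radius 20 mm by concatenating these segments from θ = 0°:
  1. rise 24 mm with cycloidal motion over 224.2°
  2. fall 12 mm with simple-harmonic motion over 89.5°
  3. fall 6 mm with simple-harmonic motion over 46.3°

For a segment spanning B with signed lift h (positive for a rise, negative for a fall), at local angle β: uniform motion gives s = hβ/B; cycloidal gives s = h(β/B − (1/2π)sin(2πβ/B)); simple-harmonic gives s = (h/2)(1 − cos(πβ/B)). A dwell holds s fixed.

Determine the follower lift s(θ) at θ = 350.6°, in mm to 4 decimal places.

seg 1 [0°–224.2°] cycloidal, h=24: full span → s += 24 → s = 24.0000
seg 2 [224.2°–313.7°] simple-harmonic, h=-12: full span → s += -12 → s = 12.0000
seg 3 [313.7°–360°] simple-harmonic, h=-6: θ=350.6° here. β=36.9, B=46.3. -6/2·(1 − cos(π·0.7970)) = -5.4102 → s = 6.5898

6.5898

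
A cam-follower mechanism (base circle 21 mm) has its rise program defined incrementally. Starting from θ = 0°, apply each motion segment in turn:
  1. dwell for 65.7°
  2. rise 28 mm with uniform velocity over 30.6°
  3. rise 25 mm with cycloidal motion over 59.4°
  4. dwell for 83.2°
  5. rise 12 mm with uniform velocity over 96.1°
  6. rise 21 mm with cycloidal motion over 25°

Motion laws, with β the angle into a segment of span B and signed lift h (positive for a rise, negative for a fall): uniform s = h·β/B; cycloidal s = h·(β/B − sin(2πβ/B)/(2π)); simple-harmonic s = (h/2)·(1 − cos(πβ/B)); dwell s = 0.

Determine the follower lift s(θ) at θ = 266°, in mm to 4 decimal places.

seg 1 [0°–65.7°] dwell: s stays 0.0000
seg 2 [65.7°–96.3°] uniform, h=28: full span → s += 28 → s = 28.0000
seg 3 [96.3°–155.7°] cycloidal, h=25: full span → s += 25 → s = 53.0000
seg 4 [155.7°–238.9°] dwell: s stays 53.0000
seg 5 [238.9°–335°] uniform, h=12: θ=266° here. β=27.1, B=96.1. 12·27.1/96.1 = 3.3840 → s = 56.3840

56.3840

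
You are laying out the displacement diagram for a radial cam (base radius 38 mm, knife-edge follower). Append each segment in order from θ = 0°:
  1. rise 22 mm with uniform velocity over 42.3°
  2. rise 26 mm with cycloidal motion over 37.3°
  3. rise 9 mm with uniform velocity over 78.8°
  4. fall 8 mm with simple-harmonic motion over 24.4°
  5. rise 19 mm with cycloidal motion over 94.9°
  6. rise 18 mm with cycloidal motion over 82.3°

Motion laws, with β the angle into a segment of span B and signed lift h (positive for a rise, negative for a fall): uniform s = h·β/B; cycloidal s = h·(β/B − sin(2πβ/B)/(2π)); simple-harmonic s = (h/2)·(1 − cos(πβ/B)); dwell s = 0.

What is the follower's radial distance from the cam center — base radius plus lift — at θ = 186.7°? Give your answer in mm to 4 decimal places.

seg 1 [0°–42.3°] uniform, h=22: full span → s += 22 → s = 22.0000
seg 2 [42.3°–79.6°] cycloidal, h=26: full span → s += 26 → s = 48.0000
seg 3 [79.6°–158.4°] uniform, h=9: full span → s += 9 → s = 57.0000
seg 4 [158.4°–182.8°] simple-harmonic, h=-8: full span → s += -8 → s = 49.0000
seg 5 [182.8°–277.7°] cycloidal, h=19: θ=186.7° here. β=3.9, B=94.9. 19·(0.0411 − sin(2π·0.0411)/(2π)) = 0.0086 → s = 49.0086
radial distance = base radius + s = 38 + 49.0086 = 87.0086

87.0086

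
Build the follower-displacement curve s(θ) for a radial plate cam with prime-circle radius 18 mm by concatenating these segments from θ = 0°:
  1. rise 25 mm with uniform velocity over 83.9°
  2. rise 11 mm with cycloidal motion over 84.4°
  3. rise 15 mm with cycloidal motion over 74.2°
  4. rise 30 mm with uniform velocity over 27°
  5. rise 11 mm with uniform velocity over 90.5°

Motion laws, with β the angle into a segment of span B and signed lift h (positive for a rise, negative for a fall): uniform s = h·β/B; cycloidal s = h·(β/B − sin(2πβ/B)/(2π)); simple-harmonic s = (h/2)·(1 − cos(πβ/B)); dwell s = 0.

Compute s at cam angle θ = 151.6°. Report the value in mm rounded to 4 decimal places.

seg 1 [0°–83.9°] uniform, h=25: full span → s += 25 → s = 25.0000
seg 2 [83.9°–168.3°] cycloidal, h=11: θ=151.6° here. β=67.7, B=84.4. 11·(0.8021 − sin(2π·0.8021)/(2π)) = 10.4811 → s = 35.4811

35.4811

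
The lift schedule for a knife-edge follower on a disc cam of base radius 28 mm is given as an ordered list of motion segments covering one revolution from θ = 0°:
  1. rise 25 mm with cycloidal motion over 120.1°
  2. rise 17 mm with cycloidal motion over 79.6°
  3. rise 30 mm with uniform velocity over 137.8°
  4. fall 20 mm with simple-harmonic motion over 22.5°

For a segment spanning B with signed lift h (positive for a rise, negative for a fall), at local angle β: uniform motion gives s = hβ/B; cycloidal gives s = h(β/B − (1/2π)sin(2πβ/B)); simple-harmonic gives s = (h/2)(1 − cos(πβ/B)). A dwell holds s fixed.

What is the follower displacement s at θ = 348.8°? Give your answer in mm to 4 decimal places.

seg 1 [0°–120.1°] cycloidal, h=25: full span → s += 25 → s = 25.0000
seg 2 [120.1°–199.7°] cycloidal, h=17: full span → s += 17 → s = 42.0000
seg 3 [199.7°–337.5°] uniform, h=30: full span → s += 30 → s = 72.0000
seg 4 [337.5°–360°] simple-harmonic, h=-20: θ=348.8° here. β=11.3, B=22.5. -20/2·(1 − cos(π·0.5022)) = -10.0698 → s = 61.9302

61.9302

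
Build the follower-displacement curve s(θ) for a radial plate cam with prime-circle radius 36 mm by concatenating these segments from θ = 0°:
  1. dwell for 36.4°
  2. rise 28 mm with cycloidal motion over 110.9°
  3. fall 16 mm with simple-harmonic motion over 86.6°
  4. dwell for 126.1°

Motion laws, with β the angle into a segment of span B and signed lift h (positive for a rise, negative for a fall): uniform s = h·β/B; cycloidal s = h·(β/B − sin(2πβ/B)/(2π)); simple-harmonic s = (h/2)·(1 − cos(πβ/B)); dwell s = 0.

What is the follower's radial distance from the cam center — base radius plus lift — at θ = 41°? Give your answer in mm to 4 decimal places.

seg 1 [0°–36.4°] dwell: s stays 0.0000
seg 2 [36.4°–147.3°] cycloidal, h=28: θ=41° here. β=4.6, B=110.9. 28·(0.0415 − sin(2π·0.0415)/(2π)) = 0.0131 → s = 0.0131
radial distance = base radius + s = 36 + 0.0131 = 36.0131

36.0131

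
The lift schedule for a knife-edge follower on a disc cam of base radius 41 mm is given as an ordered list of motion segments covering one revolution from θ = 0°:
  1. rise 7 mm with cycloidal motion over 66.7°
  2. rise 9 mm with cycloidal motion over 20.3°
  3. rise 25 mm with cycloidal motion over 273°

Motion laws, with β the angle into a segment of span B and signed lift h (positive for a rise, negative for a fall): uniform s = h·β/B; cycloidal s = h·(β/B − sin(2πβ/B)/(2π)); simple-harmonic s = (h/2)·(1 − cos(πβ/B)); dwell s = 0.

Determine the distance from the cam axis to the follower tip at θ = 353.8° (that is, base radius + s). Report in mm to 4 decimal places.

seg 1 [0°–66.7°] cycloidal, h=7: full span → s += 7 → s = 7.0000
seg 2 [66.7°–87°] cycloidal, h=9: full span → s += 9 → s = 16.0000
seg 3 [87°–360°] cycloidal, h=25: θ=353.8° here. β=266.8, B=273. 25·(0.9773 − sin(2π·0.9773)/(2π)) = 24.9981 → s = 40.9981
radial distance = base radius + s = 41 + 40.9981 = 81.9981

81.9981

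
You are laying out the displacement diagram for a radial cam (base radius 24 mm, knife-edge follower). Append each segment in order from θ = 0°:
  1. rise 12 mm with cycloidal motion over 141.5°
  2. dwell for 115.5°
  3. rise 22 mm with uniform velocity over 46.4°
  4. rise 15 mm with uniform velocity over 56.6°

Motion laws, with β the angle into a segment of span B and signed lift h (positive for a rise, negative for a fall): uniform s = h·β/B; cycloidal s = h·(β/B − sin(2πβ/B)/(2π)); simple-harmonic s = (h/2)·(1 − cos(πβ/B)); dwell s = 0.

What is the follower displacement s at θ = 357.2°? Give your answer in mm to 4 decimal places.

seg 1 [0°–141.5°] cycloidal, h=12: full span → s += 12 → s = 12.0000
seg 2 [141.5°–257°] dwell: s stays 12.0000
seg 3 [257°–303.4°] uniform, h=22: full span → s += 22 → s = 34.0000
seg 4 [303.4°–360°] uniform, h=15: θ=357.2° here. β=53.8, B=56.6. 15·53.8/56.6 = 14.2580 → s = 48.2580

48.2580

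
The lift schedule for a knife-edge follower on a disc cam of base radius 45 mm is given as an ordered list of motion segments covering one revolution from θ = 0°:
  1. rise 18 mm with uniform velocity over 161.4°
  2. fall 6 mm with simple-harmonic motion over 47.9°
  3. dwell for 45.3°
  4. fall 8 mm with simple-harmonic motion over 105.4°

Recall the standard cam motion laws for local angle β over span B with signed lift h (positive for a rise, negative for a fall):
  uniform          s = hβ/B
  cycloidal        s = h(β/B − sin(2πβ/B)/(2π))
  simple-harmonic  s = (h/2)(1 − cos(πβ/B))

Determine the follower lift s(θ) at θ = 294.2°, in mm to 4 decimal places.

seg 1 [0°–161.4°] uniform, h=18: full span → s += 18 → s = 18.0000
seg 2 [161.4°–209.3°] simple-harmonic, h=-6: full span → s += -6 → s = 12.0000
seg 3 [209.3°–254.6°] dwell: s stays 12.0000
seg 4 [254.6°–360°] simple-harmonic, h=-8: θ=294.2° here. β=39.6, B=105.4. -8/2·(1 − cos(π·0.3757)) = -2.4775 → s = 9.5225

9.5225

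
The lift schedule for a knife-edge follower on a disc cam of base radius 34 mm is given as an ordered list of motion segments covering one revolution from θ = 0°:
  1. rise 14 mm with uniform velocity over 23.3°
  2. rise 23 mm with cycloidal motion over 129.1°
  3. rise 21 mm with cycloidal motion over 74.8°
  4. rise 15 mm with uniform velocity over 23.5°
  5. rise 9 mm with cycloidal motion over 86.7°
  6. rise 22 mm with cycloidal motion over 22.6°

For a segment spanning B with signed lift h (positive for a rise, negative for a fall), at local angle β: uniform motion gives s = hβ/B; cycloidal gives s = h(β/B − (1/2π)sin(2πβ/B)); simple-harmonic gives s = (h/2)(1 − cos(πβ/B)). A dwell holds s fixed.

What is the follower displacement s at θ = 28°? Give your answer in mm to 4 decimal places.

seg 1 [0°–23.3°] uniform, h=14: full span → s += 14 → s = 14.0000
seg 2 [23.3°–152.4°] cycloidal, h=23: θ=28° here. β=4.7, B=129.1. 23·(0.0364 − sin(2π·0.0364)/(2π)) = 0.0073 → s = 14.0073

14.0073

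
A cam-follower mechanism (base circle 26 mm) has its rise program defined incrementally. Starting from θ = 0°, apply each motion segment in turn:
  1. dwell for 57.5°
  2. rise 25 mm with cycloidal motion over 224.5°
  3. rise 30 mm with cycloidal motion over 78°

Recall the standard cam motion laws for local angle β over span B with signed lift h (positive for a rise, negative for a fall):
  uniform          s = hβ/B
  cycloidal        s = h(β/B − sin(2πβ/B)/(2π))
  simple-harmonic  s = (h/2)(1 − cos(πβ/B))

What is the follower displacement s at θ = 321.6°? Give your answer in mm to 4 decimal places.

seg 1 [0°–57.5°] dwell: s stays 0.0000
seg 2 [57.5°–282°] cycloidal, h=25: full span → s += 25 → s = 25.0000
seg 3 [282°–360°] cycloidal, h=30: θ=321.6° here. β=39.6, B=78. 30·(0.5077 − sin(2π·0.5077)/(2π)) = 15.4614 → s = 40.4614

40.4614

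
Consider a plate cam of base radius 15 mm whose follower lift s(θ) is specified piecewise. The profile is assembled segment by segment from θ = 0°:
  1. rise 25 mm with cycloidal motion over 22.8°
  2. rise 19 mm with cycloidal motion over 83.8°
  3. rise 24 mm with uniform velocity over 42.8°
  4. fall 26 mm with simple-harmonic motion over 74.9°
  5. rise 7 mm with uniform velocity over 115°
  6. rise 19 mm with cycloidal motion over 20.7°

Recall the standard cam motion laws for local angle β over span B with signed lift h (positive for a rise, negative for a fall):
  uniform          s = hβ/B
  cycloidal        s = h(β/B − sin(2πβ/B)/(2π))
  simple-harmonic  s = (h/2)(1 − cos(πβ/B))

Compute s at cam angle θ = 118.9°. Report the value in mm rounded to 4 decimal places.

seg 1 [0°–22.8°] cycloidal, h=25: full span → s += 25 → s = 25.0000
seg 2 [22.8°–106.6°] cycloidal, h=19: full span → s += 19 → s = 44.0000
seg 3 [106.6°–149.4°] uniform, h=24: θ=118.9° here. β=12.3, B=42.8. 24·12.3/42.8 = 6.8972 → s = 50.8972

50.8972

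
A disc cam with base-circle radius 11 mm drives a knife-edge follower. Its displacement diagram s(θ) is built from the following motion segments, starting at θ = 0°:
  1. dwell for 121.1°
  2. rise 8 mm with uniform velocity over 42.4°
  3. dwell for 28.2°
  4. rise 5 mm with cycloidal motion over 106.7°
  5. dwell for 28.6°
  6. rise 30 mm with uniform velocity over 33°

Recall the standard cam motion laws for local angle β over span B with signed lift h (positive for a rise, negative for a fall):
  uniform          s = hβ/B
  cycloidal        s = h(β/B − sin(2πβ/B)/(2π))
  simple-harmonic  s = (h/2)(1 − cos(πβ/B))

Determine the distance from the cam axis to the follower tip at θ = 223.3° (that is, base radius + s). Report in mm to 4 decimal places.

seg 1 [0°–121.1°] dwell: s stays 0.0000
seg 2 [121.1°–163.5°] uniform, h=8: full span → s += 8 → s = 8.0000
seg 3 [163.5°–191.7°] dwell: s stays 8.0000
seg 4 [191.7°–298.4°] cycloidal, h=5: θ=223.3° here. β=31.6, B=106.7. 5·(0.2962 − sin(2π·0.2962)/(2π)) = 0.7182 → s = 8.7182
radial distance = base radius + s = 11 + 8.7182 = 19.7182

19.7182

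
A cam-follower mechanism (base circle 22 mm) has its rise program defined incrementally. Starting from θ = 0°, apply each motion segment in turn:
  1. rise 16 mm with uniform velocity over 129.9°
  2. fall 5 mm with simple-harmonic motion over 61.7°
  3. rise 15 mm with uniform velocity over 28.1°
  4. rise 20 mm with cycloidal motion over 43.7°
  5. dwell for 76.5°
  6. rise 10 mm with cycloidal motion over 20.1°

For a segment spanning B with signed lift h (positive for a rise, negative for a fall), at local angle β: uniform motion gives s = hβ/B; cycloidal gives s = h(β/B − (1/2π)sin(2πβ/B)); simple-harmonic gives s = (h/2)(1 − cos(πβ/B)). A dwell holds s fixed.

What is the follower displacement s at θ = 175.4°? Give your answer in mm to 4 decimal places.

seg 1 [0°–129.9°] uniform, h=16: full span → s += 16 → s = 16.0000
seg 2 [129.9°–191.6°] simple-harmonic, h=-5: θ=175.4° here. β=45.5, B=61.7. -5/2·(1 − cos(π·0.7374)) = -4.1967 → s = 11.8033

11.8033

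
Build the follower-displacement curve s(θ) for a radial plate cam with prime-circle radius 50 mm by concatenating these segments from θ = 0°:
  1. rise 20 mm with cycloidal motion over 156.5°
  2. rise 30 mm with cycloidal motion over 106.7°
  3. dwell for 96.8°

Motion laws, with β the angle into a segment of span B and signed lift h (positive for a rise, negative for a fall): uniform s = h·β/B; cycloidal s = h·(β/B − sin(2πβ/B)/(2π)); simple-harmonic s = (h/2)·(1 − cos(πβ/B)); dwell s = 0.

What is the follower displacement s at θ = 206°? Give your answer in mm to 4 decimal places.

seg 1 [0°–156.5°] cycloidal, h=20: full span → s += 20 → s = 20.0000
seg 2 [156.5°–263.2°] cycloidal, h=30: θ=206° here. β=49.5, B=106.7. 30·(0.4639 − sin(2π·0.4639)/(2π)) = 12.8443 → s = 32.8443

32.8443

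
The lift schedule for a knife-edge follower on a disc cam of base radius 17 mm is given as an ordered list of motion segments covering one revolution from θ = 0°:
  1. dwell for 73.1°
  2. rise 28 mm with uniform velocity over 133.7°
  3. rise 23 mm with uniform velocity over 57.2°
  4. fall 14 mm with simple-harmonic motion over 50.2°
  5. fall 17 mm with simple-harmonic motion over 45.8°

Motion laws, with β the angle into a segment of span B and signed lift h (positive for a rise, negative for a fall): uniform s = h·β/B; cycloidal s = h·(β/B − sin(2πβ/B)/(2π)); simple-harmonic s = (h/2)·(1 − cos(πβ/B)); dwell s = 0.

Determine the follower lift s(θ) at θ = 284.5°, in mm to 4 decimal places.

seg 1 [0°–73.1°] dwell: s stays 0.0000
seg 2 [73.1°–206.8°] uniform, h=28: full span → s += 28 → s = 28.0000
seg 3 [206.8°–264°] uniform, h=23: full span → s += 23 → s = 51.0000
seg 4 [264°–314.2°] simple-harmonic, h=-14: θ=284.5° here. β=20.5, B=50.2. -14/2·(1 − cos(π·0.4084)) = -5.0126 → s = 45.9874

45.9874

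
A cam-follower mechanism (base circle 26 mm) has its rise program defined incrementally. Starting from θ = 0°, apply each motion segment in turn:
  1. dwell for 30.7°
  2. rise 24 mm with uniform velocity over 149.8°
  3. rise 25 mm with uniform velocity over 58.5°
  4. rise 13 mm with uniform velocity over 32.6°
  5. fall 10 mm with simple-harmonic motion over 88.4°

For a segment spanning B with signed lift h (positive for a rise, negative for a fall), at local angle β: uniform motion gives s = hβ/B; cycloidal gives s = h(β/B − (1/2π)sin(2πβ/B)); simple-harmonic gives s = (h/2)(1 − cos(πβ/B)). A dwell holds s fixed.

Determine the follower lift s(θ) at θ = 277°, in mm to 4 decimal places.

seg 1 [0°–30.7°] dwell: s stays 0.0000
seg 2 [30.7°–180.5°] uniform, h=24: full span → s += 24 → s = 24.0000
seg 3 [180.5°–239°] uniform, h=25: full span → s += 25 → s = 49.0000
seg 4 [239°–271.6°] uniform, h=13: full span → s += 13 → s = 62.0000
seg 5 [271.6°–360°] simple-harmonic, h=-10: θ=277° here. β=5.4, B=88.4. -10/2·(1 − cos(π·0.0611)) = -0.0918 → s = 61.9082

61.9082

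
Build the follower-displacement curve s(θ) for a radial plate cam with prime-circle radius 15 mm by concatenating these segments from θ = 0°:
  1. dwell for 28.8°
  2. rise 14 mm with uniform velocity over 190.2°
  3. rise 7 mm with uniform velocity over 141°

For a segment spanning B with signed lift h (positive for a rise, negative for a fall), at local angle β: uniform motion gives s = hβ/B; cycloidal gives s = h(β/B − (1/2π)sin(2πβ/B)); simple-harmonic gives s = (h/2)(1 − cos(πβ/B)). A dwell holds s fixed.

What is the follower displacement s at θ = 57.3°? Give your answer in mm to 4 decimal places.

seg 1 [0°–28.8°] dwell: s stays 0.0000
seg 2 [28.8°–219°] uniform, h=14: θ=57.3° here. β=28.5, B=190.2. 14·28.5/190.2 = 2.0978 → s = 2.0978

2.0978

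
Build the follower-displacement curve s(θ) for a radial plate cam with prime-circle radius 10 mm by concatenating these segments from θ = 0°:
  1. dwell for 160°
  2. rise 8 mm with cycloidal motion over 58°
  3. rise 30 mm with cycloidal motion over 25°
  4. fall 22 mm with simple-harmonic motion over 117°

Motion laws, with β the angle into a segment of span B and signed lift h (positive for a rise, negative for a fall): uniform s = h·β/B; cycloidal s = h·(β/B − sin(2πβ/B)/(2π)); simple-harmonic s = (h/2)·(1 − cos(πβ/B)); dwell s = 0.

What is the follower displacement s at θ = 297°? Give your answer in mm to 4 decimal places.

seg 1 [0°–160°] dwell: s stays 0.0000
seg 2 [160°–218°] cycloidal, h=8: full span → s += 8 → s = 8.0000
seg 3 [218°–243°] cycloidal, h=30: full span → s += 30 → s = 38.0000
seg 4 [243°–360°] simple-harmonic, h=-22: θ=297° here. β=54, B=117. -22/2·(1 − cos(π·0.4615)) = -9.6741 → s = 28.3259

28.3259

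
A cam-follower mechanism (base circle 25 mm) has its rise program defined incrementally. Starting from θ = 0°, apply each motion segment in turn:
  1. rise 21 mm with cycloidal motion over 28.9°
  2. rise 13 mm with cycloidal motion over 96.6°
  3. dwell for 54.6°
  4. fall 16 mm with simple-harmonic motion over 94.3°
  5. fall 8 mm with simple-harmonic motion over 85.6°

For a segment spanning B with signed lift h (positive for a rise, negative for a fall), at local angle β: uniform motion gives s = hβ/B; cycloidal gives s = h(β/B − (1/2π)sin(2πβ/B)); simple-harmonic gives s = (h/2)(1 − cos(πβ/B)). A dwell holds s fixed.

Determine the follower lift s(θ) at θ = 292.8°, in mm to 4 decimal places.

seg 1 [0°–28.9°] cycloidal, h=21: full span → s += 21 → s = 21.0000
seg 2 [28.9°–125.5°] cycloidal, h=13: full span → s += 13 → s = 34.0000
seg 3 [125.5°–180.1°] dwell: s stays 34.0000
seg 4 [180.1°–274.4°] simple-harmonic, h=-16: full span → s += -16 → s = 18.0000
seg 5 [274.4°–360°] simple-harmonic, h=-8: θ=292.8° here. β=18.4, B=85.6. -8/2·(1 − cos(π·0.2150)) = -0.8779 → s = 17.1221

17.1221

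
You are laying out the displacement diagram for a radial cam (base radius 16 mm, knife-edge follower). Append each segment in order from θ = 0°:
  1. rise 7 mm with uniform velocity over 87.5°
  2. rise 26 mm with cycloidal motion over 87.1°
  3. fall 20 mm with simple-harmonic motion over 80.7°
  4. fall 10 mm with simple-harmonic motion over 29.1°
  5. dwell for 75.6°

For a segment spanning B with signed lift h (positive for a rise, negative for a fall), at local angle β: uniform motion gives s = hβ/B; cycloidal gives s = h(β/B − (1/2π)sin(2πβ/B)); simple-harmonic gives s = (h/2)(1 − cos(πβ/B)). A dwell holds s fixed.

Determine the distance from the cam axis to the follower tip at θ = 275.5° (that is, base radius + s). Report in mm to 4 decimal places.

seg 1 [0°–87.5°] uniform, h=7: full span → s += 7 → s = 7.0000
seg 2 [87.5°–174.6°] cycloidal, h=26: full span → s += 26 → s = 33.0000
seg 3 [174.6°–255.3°] simple-harmonic, h=-20: full span → s += -20 → s = 13.0000
seg 4 [255.3°–284.4°] simple-harmonic, h=-10: θ=275.5° here. β=20.2, B=29.1. -10/2·(1 − cos(π·0.6942)) = -7.8642 → s = 5.1358
radial distance = base radius + s = 16 + 5.1358 = 21.1358

21.1358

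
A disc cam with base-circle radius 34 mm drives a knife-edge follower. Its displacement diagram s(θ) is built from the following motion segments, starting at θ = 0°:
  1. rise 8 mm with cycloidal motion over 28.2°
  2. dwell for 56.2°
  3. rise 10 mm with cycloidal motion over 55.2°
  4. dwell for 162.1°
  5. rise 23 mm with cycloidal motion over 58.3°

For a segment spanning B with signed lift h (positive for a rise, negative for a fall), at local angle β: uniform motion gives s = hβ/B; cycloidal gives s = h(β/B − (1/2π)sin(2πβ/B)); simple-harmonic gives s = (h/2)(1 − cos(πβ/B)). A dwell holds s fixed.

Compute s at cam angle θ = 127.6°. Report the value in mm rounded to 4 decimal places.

seg 1 [0°–28.2°] cycloidal, h=8: full span → s += 8 → s = 8.0000
seg 2 [28.2°–84.4°] dwell: s stays 8.0000
seg 3 [84.4°–139.6°] cycloidal, h=10: θ=127.6° here. β=43.2, B=55.2. 10·(0.7826 − sin(2π·0.7826)/(2π)) = 9.3843 → s = 17.3843

17.3843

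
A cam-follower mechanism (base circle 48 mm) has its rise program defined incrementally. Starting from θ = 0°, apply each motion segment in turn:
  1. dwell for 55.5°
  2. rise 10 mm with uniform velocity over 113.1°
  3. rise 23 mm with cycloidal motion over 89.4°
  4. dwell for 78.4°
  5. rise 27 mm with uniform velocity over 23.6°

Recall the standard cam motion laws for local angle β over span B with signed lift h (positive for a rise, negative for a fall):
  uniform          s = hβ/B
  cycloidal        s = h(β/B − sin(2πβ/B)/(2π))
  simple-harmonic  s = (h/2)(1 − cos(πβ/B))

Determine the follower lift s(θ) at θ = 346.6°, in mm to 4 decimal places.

seg 1 [0°–55.5°] dwell: s stays 0.0000
seg 2 [55.5°–168.6°] uniform, h=10: full span → s += 10 → s = 10.0000
seg 3 [168.6°–258°] cycloidal, h=23: full span → s += 23 → s = 33.0000
seg 4 [258°–336.4°] dwell: s stays 33.0000
seg 5 [336.4°–360°] uniform, h=27: θ=346.6° here. β=10.2, B=23.6. 27·10.2/23.6 = 11.6695 → s = 44.6695

44.6695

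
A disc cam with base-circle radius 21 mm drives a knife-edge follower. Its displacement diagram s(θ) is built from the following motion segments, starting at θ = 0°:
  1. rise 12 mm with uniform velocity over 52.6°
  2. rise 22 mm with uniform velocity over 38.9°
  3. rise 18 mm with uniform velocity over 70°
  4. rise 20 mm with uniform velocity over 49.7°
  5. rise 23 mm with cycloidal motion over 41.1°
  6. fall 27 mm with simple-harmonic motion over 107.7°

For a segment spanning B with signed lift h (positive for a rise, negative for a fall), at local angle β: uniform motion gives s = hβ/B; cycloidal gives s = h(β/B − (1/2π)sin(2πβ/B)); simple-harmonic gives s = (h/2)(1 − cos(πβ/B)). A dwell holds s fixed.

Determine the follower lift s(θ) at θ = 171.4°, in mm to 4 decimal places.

seg 1 [0°–52.6°] uniform, h=12: full span → s += 12 → s = 12.0000
seg 2 [52.6°–91.5°] uniform, h=22: full span → s += 22 → s = 34.0000
seg 3 [91.5°–161.5°] uniform, h=18: full span → s += 18 → s = 52.0000
seg 4 [161.5°–211.2°] uniform, h=20: θ=171.4° here. β=9.9, B=49.7. 20·9.9/49.7 = 3.9839 → s = 55.9839

55.9839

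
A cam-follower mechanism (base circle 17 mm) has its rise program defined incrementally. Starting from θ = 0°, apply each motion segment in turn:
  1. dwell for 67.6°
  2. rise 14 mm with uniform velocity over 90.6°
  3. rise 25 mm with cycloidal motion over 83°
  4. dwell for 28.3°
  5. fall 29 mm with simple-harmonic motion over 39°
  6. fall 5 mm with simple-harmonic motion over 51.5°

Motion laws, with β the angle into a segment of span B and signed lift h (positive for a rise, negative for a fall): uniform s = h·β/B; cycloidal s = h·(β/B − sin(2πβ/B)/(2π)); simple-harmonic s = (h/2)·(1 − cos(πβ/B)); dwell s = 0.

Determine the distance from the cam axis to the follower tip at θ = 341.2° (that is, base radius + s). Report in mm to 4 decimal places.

seg 1 [0°–67.6°] dwell: s stays 0.0000
seg 2 [67.6°–158.2°] uniform, h=14: full span → s += 14 → s = 14.0000
seg 3 [158.2°–241.2°] cycloidal, h=25: full span → s += 25 → s = 39.0000
seg 4 [241.2°–269.5°] dwell: s stays 39.0000
seg 5 [269.5°–308.5°] simple-harmonic, h=-29: full span → s += -29 → s = 10.0000
seg 6 [308.5°–360°] simple-harmonic, h=-5: θ=341.2° here. β=32.7, B=51.5. -5/2·(1 − cos(π·0.6350)) = -3.5284 → s = 6.4716
radial distance = base radius + s = 17 + 6.4716 = 23.4716

23.4716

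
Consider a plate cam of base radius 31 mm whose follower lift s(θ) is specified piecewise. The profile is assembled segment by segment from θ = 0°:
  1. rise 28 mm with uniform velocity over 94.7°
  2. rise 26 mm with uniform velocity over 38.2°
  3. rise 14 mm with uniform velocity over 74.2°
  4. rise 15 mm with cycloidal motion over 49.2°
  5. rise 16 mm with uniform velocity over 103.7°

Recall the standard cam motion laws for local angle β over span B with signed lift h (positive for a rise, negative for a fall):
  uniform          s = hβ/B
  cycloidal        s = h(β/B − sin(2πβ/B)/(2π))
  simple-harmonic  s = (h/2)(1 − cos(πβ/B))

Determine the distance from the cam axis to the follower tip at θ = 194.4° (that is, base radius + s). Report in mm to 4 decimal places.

seg 1 [0°–94.7°] uniform, h=28: full span → s += 28 → s = 28.0000
seg 2 [94.7°–132.9°] uniform, h=26: full span → s += 26 → s = 54.0000
seg 3 [132.9°–207.1°] uniform, h=14: θ=194.4° here. β=61.5, B=74.2. 14·61.5/74.2 = 11.6038 → s = 65.6038
radial distance = base radius + s = 31 + 65.6038 = 96.6038

96.6038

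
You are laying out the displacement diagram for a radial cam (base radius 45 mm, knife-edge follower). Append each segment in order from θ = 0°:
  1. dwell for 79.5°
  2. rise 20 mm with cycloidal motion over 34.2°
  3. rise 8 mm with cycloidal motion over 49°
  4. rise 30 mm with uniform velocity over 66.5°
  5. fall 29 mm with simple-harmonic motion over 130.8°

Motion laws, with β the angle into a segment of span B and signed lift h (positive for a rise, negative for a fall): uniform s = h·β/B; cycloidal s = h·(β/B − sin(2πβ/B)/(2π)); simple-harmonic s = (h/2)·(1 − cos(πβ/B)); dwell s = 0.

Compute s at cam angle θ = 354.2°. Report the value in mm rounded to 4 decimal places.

seg 1 [0°–79.5°] dwell: s stays 0.0000
seg 2 [79.5°–113.7°] cycloidal, h=20: full span → s += 20 → s = 20.0000
seg 3 [113.7°–162.7°] cycloidal, h=8: full span → s += 8 → s = 28.0000
seg 4 [162.7°–229.2°] uniform, h=30: full span → s += 30 → s = 58.0000
seg 5 [229.2°–360°] simple-harmonic, h=-29: θ=354.2° here. β=125, B=130.8. -29/2·(1 − cos(π·0.9557)) = -28.8595 → s = 29.1405

29.1405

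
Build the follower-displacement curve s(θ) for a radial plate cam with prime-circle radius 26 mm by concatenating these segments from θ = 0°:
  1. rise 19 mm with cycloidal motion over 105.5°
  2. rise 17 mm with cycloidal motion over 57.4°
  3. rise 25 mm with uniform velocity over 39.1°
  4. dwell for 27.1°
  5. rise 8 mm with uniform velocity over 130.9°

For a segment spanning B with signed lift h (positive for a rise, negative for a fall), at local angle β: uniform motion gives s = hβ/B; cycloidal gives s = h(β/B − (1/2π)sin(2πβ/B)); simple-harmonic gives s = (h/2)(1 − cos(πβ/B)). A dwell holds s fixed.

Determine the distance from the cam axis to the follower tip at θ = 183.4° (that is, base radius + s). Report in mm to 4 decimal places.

seg 1 [0°–105.5°] cycloidal, h=19: full span → s += 19 → s = 19.0000
seg 2 [105.5°–162.9°] cycloidal, h=17: full span → s += 17 → s = 36.0000
seg 3 [162.9°–202°] uniform, h=25: θ=183.4° here. β=20.5, B=39.1. 25·20.5/39.1 = 13.1074 → s = 49.1074
radial distance = base radius + s = 26 + 49.1074 = 75.1074

75.1074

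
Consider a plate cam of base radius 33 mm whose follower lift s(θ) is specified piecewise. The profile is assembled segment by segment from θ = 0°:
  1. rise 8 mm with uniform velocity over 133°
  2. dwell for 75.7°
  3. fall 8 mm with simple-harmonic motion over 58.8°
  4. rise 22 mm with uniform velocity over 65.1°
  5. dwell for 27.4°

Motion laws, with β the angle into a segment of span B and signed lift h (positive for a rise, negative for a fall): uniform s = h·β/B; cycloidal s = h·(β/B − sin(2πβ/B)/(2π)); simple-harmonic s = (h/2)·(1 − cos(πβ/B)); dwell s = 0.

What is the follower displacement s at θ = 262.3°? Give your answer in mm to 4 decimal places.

seg 1 [0°–133°] uniform, h=8: full span → s += 8 → s = 8.0000
seg 2 [133°–208.7°] dwell: s stays 8.0000
seg 3 [208.7°–267.5°] simple-harmonic, h=-8: θ=262.3° here. β=53.6, B=58.8. -8/2·(1 − cos(π·0.9116)) = -7.8466 → s = 0.1534

0.1534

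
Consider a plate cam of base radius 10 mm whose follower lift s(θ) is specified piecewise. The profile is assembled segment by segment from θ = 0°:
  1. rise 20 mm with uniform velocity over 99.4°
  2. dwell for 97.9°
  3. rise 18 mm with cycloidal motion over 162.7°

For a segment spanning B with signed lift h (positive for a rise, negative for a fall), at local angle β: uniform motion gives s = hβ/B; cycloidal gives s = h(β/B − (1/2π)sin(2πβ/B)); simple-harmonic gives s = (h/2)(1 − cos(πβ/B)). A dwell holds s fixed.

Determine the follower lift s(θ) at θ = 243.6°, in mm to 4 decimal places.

seg 1 [0°–99.4°] uniform, h=20: full span → s += 20 → s = 20.0000
seg 2 [99.4°–197.3°] dwell: s stays 20.0000
seg 3 [197.3°–360°] cycloidal, h=18: θ=243.6° here. β=46.3, B=162.7. 18·(0.2846 − sin(2π·0.2846)/(2π)) = 2.3248 → s = 22.3248

22.3248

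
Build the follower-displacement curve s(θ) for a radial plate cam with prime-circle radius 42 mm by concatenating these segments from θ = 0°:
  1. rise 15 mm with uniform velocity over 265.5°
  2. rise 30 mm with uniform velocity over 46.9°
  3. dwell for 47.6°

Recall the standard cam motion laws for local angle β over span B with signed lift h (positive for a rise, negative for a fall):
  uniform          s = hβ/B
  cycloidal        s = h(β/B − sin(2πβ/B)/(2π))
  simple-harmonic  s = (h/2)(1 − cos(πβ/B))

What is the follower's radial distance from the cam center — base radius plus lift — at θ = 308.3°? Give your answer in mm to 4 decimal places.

seg 1 [0°–265.5°] uniform, h=15: full span → s += 15 → s = 15.0000
seg 2 [265.5°–312.4°] uniform, h=30: θ=308.3° here. β=42.8, B=46.9. 30·42.8/46.9 = 27.3774 → s = 42.3774
radial distance = base radius + s = 42 + 42.3774 = 84.3774

84.3774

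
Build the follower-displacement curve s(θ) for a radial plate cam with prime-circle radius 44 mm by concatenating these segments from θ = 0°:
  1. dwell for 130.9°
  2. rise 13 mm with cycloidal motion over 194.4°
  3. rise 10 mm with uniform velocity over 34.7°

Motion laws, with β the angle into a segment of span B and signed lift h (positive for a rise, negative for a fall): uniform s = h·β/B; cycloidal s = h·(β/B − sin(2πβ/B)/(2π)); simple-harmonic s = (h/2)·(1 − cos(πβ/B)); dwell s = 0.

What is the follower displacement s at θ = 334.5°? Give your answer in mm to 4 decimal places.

seg 1 [0°–130.9°] dwell: s stays 0.0000
seg 2 [130.9°–325.3°] cycloidal, h=13: full span → s += 13 → s = 13.0000
seg 3 [325.3°–360°] uniform, h=10: θ=334.5° here. β=9.2, B=34.7. 10·9.2/34.7 = 2.6513 → s = 15.6513

15.6513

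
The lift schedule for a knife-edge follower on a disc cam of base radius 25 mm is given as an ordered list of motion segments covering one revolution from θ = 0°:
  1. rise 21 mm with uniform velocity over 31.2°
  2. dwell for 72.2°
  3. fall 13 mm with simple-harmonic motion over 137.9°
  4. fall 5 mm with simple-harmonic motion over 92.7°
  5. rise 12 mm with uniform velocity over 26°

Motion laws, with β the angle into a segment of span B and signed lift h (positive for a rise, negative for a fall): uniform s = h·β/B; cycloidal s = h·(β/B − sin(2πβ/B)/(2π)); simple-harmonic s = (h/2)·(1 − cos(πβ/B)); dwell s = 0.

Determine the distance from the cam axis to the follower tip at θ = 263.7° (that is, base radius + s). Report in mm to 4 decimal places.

seg 1 [0°–31.2°] uniform, h=21: full span → s += 21 → s = 21.0000
seg 2 [31.2°–103.4°] dwell: s stays 21.0000
seg 3 [103.4°–241.3°] simple-harmonic, h=-13: full span → s += -13 → s = 8.0000
seg 4 [241.3°–334°] simple-harmonic, h=-5: θ=263.7° here. β=22.4, B=92.7. -5/2·(1 − cos(π·0.2416)) = -0.6864 → s = 7.3136
radial distance = base radius + s = 25 + 7.3136 = 32.3136

32.3136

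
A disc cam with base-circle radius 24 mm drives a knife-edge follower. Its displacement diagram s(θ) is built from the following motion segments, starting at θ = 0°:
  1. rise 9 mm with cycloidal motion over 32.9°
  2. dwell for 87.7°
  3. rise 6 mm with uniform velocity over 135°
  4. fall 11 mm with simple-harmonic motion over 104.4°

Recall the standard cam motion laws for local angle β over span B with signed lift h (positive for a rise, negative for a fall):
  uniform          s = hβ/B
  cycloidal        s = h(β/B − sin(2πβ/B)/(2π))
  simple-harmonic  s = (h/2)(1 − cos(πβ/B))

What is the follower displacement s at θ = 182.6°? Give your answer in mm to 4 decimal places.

seg 1 [0°–32.9°] cycloidal, h=9: full span → s += 9 → s = 9.0000
seg 2 [32.9°–120.6°] dwell: s stays 9.0000
seg 3 [120.6°–255.6°] uniform, h=6: θ=182.6° here. β=62, B=135. 6·62/135 = 2.7556 → s = 11.7556

11.7556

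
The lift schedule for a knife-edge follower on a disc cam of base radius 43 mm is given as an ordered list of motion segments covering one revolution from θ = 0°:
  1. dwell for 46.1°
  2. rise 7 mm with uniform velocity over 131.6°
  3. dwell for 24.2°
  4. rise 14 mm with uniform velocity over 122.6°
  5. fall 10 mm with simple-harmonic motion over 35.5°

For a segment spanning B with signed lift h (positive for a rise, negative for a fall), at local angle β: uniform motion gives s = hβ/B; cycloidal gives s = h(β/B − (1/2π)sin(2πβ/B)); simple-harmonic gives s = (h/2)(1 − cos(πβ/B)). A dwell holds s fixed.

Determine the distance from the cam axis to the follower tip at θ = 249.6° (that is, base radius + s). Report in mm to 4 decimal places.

seg 1 [0°–46.1°] dwell: s stays 0.0000
seg 2 [46.1°–177.7°] uniform, h=7: full span → s += 7 → s = 7.0000
seg 3 [177.7°–201.9°] dwell: s stays 7.0000
seg 4 [201.9°–324.5°] uniform, h=14: θ=249.6° here. β=47.7, B=122.6. 14·47.7/122.6 = 5.4470 → s = 12.4470
radial distance = base radius + s = 43 + 12.4470 = 55.4470

55.4470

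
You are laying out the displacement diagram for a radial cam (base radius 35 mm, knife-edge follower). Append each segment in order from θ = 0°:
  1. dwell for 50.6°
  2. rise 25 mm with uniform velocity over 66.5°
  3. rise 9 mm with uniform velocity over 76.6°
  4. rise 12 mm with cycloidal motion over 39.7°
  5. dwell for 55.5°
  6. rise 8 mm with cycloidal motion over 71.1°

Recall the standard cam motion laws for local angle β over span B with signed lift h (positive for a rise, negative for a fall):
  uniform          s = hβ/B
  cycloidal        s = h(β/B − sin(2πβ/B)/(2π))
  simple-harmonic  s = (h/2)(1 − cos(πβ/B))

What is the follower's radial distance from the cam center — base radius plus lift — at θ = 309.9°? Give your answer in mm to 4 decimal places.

seg 1 [0°–50.6°] dwell: s stays 0.0000
seg 2 [50.6°–117.1°] uniform, h=25: full span → s += 25 → s = 25.0000
seg 3 [117.1°–193.7°] uniform, h=9: full span → s += 9 → s = 34.0000
seg 4 [193.7°–233.4°] cycloidal, h=12: full span → s += 12 → s = 46.0000
seg 5 [233.4°–288.9°] dwell: s stays 46.0000
seg 6 [288.9°–360°] cycloidal, h=8: θ=309.9° here. β=21, B=71.1. 8·(0.2954 − sin(2π·0.2954)/(2π)) = 1.1410 → s = 47.1410
radial distance = base radius + s = 35 + 47.1410 = 82.1410

82.1410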